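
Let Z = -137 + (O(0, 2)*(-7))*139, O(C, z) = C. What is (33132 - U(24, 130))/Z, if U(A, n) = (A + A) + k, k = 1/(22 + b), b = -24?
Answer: -66169/274 ≈ -241.49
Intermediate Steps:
k = -½ (k = 1/(22 - 24) = 1/(-2) = -½ ≈ -0.50000)
U(A, n) = -½ + 2*A (U(A, n) = (A + A) - ½ = 2*A - ½ = -½ + 2*A)
Z = -137 (Z = -137 + (0*(-7))*139 = -137 + 0*139 = -137 + 0 = -137)
(33132 - U(24, 130))/Z = (33132 - (-½ + 2*24))/(-137) = (33132 - (-½ + 48))*(-1/137) = (33132 - 1*95/2)*(-1/137) = (33132 - 95/2)*(-1/137) = (66169/2)*(-1/137) = -66169/274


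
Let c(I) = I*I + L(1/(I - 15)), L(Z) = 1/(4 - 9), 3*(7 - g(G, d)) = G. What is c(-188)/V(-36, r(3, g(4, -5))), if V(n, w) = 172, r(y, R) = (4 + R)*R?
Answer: 176719/860 ≈ 205.49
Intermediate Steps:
g(G, d) = 7 - G/3
r(y, R) = R*(4 + R)
L(Z) = -⅕ (L(Z) = 1/(-5) = -⅕)
c(I) = -⅕ + I² (c(I) = I*I - ⅕ = I² - ⅕ = -⅕ + I²)
c(-188)/V(-36, r(3, g(4, -5))) = (-⅕ + (-188)²)/172 = (-⅕ + 35344)*(1/172) = (176719/5)*(1/172) = 176719/860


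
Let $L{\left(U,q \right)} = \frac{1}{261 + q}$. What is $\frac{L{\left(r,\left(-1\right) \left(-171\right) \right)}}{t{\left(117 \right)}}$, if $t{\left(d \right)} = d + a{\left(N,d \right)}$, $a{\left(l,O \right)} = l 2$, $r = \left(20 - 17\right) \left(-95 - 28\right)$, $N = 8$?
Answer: $\frac{1}{57456} \approx 1.7405 \cdot 10^{-5}$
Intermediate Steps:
$r = -369$ ($r = 3 \left(-123\right) = -369$)
$a{\left(l,O \right)} = 2 l$
$t{\left(d \right)} = 16 + d$ ($t{\left(d \right)} = d + 2 \cdot 8 = d + 16 = 16 + d$)
$\frac{L{\left(r,\left(-1\right) \left(-171\right) \right)}}{t{\left(117 \right)}} = \frac{1}{\left(261 - -171\right) \left(16 + 117\right)} = \frac{1}{\left(261 + 171\right) 133} = \frac{1}{432} \cdot \frac{1}{133} = \frac{1}{57456}$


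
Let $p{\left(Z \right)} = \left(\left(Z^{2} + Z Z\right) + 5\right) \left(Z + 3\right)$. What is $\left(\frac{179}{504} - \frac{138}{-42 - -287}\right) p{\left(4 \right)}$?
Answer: $- \frac{135827}{2520} \approx -53.9$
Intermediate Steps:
$p{\left(Z \right)} = \left(3 + Z\right) \left(5 + 2 Z^{2}\right)$ ($p{\left(Z \right)} = \left(\left(Z^{2} + Z^{2}\right) + 5\right) \left(3 + Z\right) = \left(2 Z^{2} + 5\right) \left(3 + Z\right) = \left(5 + 2 Z^{2}\right) \left(3 + Z\right) = \left(3 + Z\right) \left(5 + 2 Z^{2}\right)$)
$\left(\frac{179}{504} - \frac{138}{-42 - -287}\right) p{\left(4 \right)} = \left(\frac{179}{504} - \frac{138}{-42 - -287}\right) \left(15 + 2 \cdot 4^{3} + 5 \cdot 4 + 6 \cdot 4^{2}\right) = \left(179 \cdot \frac{1}{504} - \frac{138}{-42 + 287}\right) \left(15 + 2 \cdot 64 + 20 + 6 \cdot 16\right) = \left(\frac{179}{504} - \frac{138}{245}\right) \left(15 + 128 + 20 + 96\right) = \left(\frac{179}{504} - \frac{138}{245}\right) 259 = \left(- \frac{3671}{17640}\right) 259 = - \frac{135827}{2520}$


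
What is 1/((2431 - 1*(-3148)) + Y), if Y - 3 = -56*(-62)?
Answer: 1/9054 ≈ 0.00011045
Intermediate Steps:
Y = 3475 (Y = 3 - 56*(-62) = 3 + 3472 = 3475)
1/((2431 - 1*(-3148)) + Y) = 1/((2431 - 1*(-3148)) + 3475) = 1/((2431 + 3148) + 3475) = 1/(5579 + 3475) = 1/9054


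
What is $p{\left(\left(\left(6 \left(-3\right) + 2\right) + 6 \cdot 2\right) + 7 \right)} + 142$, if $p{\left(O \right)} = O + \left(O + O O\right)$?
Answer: $157$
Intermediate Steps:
$p{\left(O \right)} = O^{2} + 2 O$ ($p{\left(O \right)} = O + \left(O + O^{2}\right) = O^{2} + 2 O$)
$p{\left(\left(\left(6 \left(-3\right) + 2\right) + 6 \cdot 2\right) + 7 \right)} + 142 = \left(\left(\left(6 \left(-3\right) + 2\right) + 6 \cdot 2\right) + 7\right) \left(2 + \left(\left(\left(6 \left(-3\right) + 2\right) + 6 \cdot 2\right) + 7\right)\right) + 142 = \left(\left(\left(-18 + 2\right) + 12\right) + 7\right) \left(2 + \left(\left(\left(-18 + 2\right) + 12\right) + 7\right)\right) + 142 = \left(\left(-16 + 12\right) + 7\right) \left(2 + \left(\left(-16 + 12\right) + 7\right)\right) + 142 = \left(-4 + 7\right) \left(2 + \left(-4 + 7\right)\right) + 142 = 3 \left(2 + 3\right) + 142 = 3 \cdot 5 + 142 = 15 + 142 = 157$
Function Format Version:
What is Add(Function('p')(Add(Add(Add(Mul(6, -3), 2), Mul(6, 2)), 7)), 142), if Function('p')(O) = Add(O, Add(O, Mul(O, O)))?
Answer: 157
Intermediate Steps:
Function('p')(O) = Add(Pow(O, 2), Mul(2, O)) (Function('p')(O) = Add(O, Add(O, Pow(O, 2))) = Add(Pow(O, 2), Mul(2, O)))
Add(Function('p')(Add(Add(Add(Mul(6, -3), 2), Mul(6, 2)), 7)), 142) = Add(Mul(Add(Add(Add(Mul(6, -3), 2), Mul(6, 2)), 7), Add(2, Add(Add(Add(Mul(6, -3), 2), Mul(6, 2)), 7))), 142) = Add(Mul(Add(Add(Add(-18, 2), 12), 7), Add(2, Add(Add(Add(-18, 2), 12), 7))), 142) = Add(Mul(Add(Add(-16, 12), 7), Add(2, Add(Add(-16, 12), 7))), 142) = Add(Mul(Add(-4, 7), Add(2, Add(-4, 7))), 142) = Add(Mul(3, Add(2, 3)), 142) = Add(Mul(3, 5), 142) = Add(15, 142) = 157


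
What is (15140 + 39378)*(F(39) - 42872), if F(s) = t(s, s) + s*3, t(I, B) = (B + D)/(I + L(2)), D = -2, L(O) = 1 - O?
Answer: -44286416127/19 ≈ -2.3309e+9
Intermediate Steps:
t(I, B) = (-2 + B)/(-1 + I) (t(I, B) = (B - 2)/(I + (1 - 1*2)) = (-2 + B)/(I + (1 - 2)) = (-2 + B)/(I - 1) = (-2 + B)/(-1 + I))
F(s) = 3*s + (-2 + s)/(-1 + s) (F(s) = (-2 + s)/(-1 + s) + s*3 = (-2 + s)/(-1 + s) + 3*s = 3*s + (-2 + s)/(-1 + s))
(15140 + 39378)*(F(39) - 42872) = (15140 + 39378)*((-2 + 39 + 3*39*(-1 + 39))/(-1 + 39) - 42872) = 54518*((-2 + 39 + 3*39*38)/38 - 42872) = 54518*((-2 + 39 + 4446)/38 - 42872) = 54518*((1/38)*4483 - 42872) = 54518*(4483/38 - 42872) = 54518*(-1624653/38) = -44286416127/19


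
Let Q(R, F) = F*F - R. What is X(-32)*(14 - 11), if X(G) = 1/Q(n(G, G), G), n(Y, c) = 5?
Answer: 3/1019 ≈ 0.0029441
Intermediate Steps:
Q(R, F) = F² - R
X(G) = 1/(-5 + G²) (X(G) = 1/(G² - 1*5) = 1/(G² - 5) = 1/(-5 + G²))
X(-32)*(14 - 11) = (14 - 11)/(-5 + (-32)²) = 3/(-5 + 1024) = 3/1019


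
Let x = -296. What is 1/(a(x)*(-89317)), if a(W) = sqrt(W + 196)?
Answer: I/893170 ≈ 1.1196e-6*I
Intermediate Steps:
a(W) = sqrt(196 + W)
1/(a(x)*(-89317)) = 1/(sqrt(196 - 296)*(-89317)) = -1/89317/sqrt(-100) = -1/89317/(10*I) = -I/10*(-1/89317) = I/893170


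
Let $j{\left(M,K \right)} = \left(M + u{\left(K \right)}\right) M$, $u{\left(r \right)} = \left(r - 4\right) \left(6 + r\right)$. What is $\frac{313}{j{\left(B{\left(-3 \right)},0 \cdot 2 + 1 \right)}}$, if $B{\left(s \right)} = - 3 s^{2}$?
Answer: $\frac{313}{1296} \approx 0.24151$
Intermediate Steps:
$u{\left(r \right)} = \left(-4 + r\right) \left(6 + r\right)$
$j{\left(M,K \right)} = M \left(-24 + M + K^{2} + 2 K\right)$ ($j{\left(M,K \right)} = \left(M + \left(-24 + K^{2} + 2 K\right)\right) M = \left(-24 + M + K^{2} + 2 K\right) M = M \left(-24 + M + K^{2} + 2 K\right)$)
$\frac{313}{j{\left(B{\left(-3 \right)},0 \cdot 2 + 1 \right)}} = \frac{313}{- 3 \left(-3\right)^{2} \left(-24 - 3 \left(-3\right)^{2} + \left(0 \cdot 2 + 1\right)^{2} + 2 \left(0 \cdot 2 + 1\right)\right)} = \frac{313}{\left(-3\right) 9 \left(-24 - 27 + \left(0 + 1\right)^{2} + 2 \left(0 + 1\right)\right)} = \frac{313}{\left(-27\right) \left(-24 - 27 + 1^{2} + 2 \cdot 1\right)} = \frac{313}{\left(-27\right) \left(-24 - 27 + 1 + 2\right)} = \frac{313}{\left(-27\right) \left(-48\right)} = \frac{313}{1296}$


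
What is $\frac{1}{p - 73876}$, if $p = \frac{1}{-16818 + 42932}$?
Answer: $- \frac{26114}{1929197863} \approx -1.3536 \cdot 10^{-5}$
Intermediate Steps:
$p = \frac{1}{26114} \approx 3.8294 \cdot 10^{-5}$
$\frac{1}{p - 73876} = \frac{1}{\frac{1}{26114} - 73876} = \frac{1}{- \frac{1929197863}{26114}} = - \frac{26114}{1929197863}$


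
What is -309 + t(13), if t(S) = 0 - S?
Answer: -322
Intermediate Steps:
t(S) = -S
-309 + t(13) = -309 - 1*13 = -309 - 13 = -322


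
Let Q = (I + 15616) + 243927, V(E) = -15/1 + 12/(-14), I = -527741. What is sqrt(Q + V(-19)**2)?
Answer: I*sqrt(13129381)/7 ≈ 517.64*I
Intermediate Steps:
V(E) = -111/7 (V(E) = -15*1 + 12*(-1/14) = -15 - 6/7 = -111/7)
Q = -268198 (Q = (-527741 + 15616) + 243927 = -512125 + 243927 = -268198)
sqrt(Q + V(-19)**2) = sqrt(-268198 + (-111/7)**2) = sqrt(-268198 + 12321/49) = sqrt(-13129381/49) = I*sqrt(13129381)/7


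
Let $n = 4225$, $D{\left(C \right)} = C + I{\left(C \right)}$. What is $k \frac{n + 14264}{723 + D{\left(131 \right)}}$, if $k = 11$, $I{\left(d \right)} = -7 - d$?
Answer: $\frac{203379}{716} \approx 284.05$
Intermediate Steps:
$D{\left(C \right)} = -7$ ($D{\left(C \right)} = C - \left(7 + C\right) = -7$)
$k \frac{n + 14264}{723 + D{\left(131 \right)}} = 11 \frac{4225 + 14264}{723 - 7} = 11 \cdot \frac{18489}{716} = \frac{203379}{716}$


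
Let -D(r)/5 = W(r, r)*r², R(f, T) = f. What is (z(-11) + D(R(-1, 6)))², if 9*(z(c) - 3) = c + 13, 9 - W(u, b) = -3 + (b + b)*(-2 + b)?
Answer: 58081/81 ≈ 717.05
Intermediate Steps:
W(u, b) = 12 - 2*b*(-2 + b) (W(u, b) = 9 - (-3 + (b + b)*(-2 + b)) = 9 - (-3 + (2*b)*(-2 + b)) = 9 - (-3 + 2*b*(-2 + b)) = 9 + (3 - 2*b*(-2 + b)) = 12 - 2*b*(-2 + b))
D(r) = -5*r²*(12 - 2*r² + 4*r) (D(r) = -5*(12 - 2*r² + 4*r)*r² = -5*r²*(12 - 2*r² + 4*r))
z(c) = 40/9 + c/9 (z(c) = 3 + (c + 13)/9 = 3 + (13 + c)/9 = 3 + (13/9 + c/9) = 40/9 + c/9)
(z(-11) + D(R(-1, 6)))² = ((40/9 + (⅑)*(-11)) + 10*(-1)²*(-6 + (-1)² - 2*(-1)))² = ((40/9 - 11/9) + 10*1*(-6 + 1 + 2))² = (29/9 + 10*1*(-3))² = (29/9 - 30)² = (-241/9)² = 58081/81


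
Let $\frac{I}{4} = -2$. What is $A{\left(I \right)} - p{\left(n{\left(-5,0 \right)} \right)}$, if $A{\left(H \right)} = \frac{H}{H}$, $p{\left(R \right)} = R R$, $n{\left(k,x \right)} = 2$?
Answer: $-3$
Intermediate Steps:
$I = -8$ ($I = 4 \left(-2\right) = -8$)
$p{\left(R \right)} = R^{2}$
$A{\left(H \right)} = 1$
$A{\left(I \right)} - p{\left(n{\left(-5,0 \right)} \right)} = 1 - 2^{2} = 1 - 4 = -3$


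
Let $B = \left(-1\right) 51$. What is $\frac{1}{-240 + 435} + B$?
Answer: $- \frac{9944}{195} \approx -50.995$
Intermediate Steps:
$B = -51$
$\frac{1}{-240 + 435} + B = \frac{1}{-240 + 435} - 51 = \frac{1}{195} - 51 = - \frac{9944}{195}$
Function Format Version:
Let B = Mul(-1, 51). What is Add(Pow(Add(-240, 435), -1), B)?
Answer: Rational(-9944, 195) ≈ -50.995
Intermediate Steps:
B = -51
Add(Pow(Add(-240, 435), -1), B) = Add(Pow(Add(-240, 435), -1), -51) = Add(Pow(195, -1), -51) = Add(Rational(1, 195), -51) = Rational(-9944, 195)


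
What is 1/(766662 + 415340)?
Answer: 1/1182002 ≈ 8.4602e-7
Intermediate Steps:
1/(766662 + 415340) = 1/1182002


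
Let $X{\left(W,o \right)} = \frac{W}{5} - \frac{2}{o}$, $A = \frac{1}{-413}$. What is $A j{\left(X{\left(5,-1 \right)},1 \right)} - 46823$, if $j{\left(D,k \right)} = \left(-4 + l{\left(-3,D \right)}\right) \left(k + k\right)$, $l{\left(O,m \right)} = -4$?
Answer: $- \frac{19337883}{413} \approx -46823.0$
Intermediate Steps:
$A = - \frac{1}{413} \approx -0.0024213$
$X{\left(W,o \right)} = - \frac{2}{o} + \frac{W}{5}$ ($X{\left(W,o \right)} = W \frac{1}{5} - \frac{2}{o} = \frac{W}{5} - \frac{2}{o} = - \frac{2}{o} + \frac{W}{5}$)
$j{\left(D,k \right)} = - 16 k$ ($j{\left(D,k \right)} = \left(-4 - 4\right) \left(k + k\right) = - 8 \cdot 2 k = - 16 k$)
$A j{\left(X{\left(5,-1 \right)},1 \right)} - 46823 = - \frac{\left(-16\right) 1}{413} - 46823 = \left(- \frac{1}{413}\right) \left(-16\right) - 46823 = \frac{16}{413} - 46823 = - \frac{19337883}{413}$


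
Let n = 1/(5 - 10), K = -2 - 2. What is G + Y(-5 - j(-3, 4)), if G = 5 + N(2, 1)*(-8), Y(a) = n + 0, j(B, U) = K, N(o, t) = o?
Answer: -56/5 ≈ -11.200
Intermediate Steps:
K = -4
j(B, U) = -4
n = -1/5 (n = 1/(-5) = -1/5 ≈ -0.20000)
Y(a) = -1/5 (Y(a) = -1/5 + 0 = -1/5)
G = -11 (G = 5 + 2*(-8) = 5 - 16 = -11)
G + Y(-5 - j(-3, 4)) = -11 - 1/5 = -56/5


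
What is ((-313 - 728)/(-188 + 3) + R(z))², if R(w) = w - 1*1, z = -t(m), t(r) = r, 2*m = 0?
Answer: 732736/34225 ≈ 21.409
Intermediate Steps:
m = 0 (m = (½)*0 = 0)
z = 0 (z = -1*0 = 0)
R(w) = -1 + w (R(w) = w - 1 = -1 + w)
((-313 - 728)/(-188 + 3) + R(z))² = ((-313 - 728)/(-188 + 3) + (-1 + 0))² = (-1041/(-185) - 1)² = (-1041*(-1/185) - 1)² = (1041/185 - 1)² = (856/185)² = 732736/34225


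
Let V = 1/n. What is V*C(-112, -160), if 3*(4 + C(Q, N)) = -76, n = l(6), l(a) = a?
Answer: -44/9 ≈ -4.8889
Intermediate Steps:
n = 6
V = ⅙ (V = 1/6 = ⅙ ≈ 0.16667)
C(Q, N) = -88/3 (C(Q, N) = -4 + (⅓)*(-76) = -4 - 76/3 = -88/3)
V*C(-112, -160) = (⅙)*(-88/3) = -44/9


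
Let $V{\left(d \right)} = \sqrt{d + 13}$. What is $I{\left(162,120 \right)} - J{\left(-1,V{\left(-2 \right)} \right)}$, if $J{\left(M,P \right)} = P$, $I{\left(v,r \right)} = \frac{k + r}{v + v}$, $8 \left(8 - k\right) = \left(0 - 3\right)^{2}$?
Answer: $\frac{1015}{2592} - \sqrt{11} \approx -2.925$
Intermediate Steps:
$k = \frac{55}{8}$ ($k = 8 - \frac{\left(0 - 3\right)^{2}}{8} = 8 - \frac{\left(-3\right)^{2}}{8} = 8 - \frac{9}{8} = \frac{55}{8} \approx 6.875$)
$V{\left(d \right)} = \sqrt{13 + d}$
$I{\left(v,r \right)} = \frac{\frac{55}{8} + r}{2 v}$ ($I{\left(v,r \right)} = \frac{\frac{55}{8} + r}{v + v} = \frac{\frac{55}{8} + r}{2 v}$)
$I{\left(162,120 \right)} - J{\left(-1,V{\left(-2 \right)} \right)} = \frac{55 + 8 \cdot 120}{16 \cdot 162} - \sqrt{13 - 2} = \frac{1}{16} \cdot \frac{1}{162} \left(55 + 960\right) - \sqrt{11} = \frac{1}{16} \cdot \frac{1}{162} \cdot 1015 - \sqrt{11} = \frac{1015}{2592} - \sqrt{11}$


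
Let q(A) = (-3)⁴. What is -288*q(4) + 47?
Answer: -23281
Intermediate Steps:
q(A) = 81
-288*q(4) + 47 = -288*81 + 47 = -23328 + 47 = -23281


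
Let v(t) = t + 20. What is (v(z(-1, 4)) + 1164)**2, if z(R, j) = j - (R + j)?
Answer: 1404225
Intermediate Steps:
z(R, j) = -R (z(R, j) = j + (-R - j) = -R)
v(t) = 20 + t
(v(z(-1, 4)) + 1164)**2 = ((20 - 1*(-1)) + 1164)**2 = ((20 + 1) + 1164)**2 = (21 + 1164)**2 = 1185**2 = 1404225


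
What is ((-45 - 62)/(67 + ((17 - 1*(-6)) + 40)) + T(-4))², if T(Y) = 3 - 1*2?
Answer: 529/16900 ≈ 0.031302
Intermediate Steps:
T(Y) = 1 (T(Y) = 3 - 2 = 1)
((-45 - 62)/(67 + ((17 - 1*(-6)) + 40)) + T(-4))² = ((-45 - 62)/(67 + ((17 - 1*(-6)) + 40)) + 1)² = (-107/(67 + ((17 + 6) + 40)) + 1)² = (-107/(67 + (23 + 40)) + 1)² = (-107/(67 + 63) + 1)² = (-107/130 + 1)² = (23/130)² = 529/16900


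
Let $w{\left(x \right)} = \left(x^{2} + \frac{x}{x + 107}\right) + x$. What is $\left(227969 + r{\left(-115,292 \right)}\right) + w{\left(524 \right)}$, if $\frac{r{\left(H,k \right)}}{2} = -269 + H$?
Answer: $\frac{316952455}{631} \approx 5.023 \cdot 10^{5}$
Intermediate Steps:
$r{\left(H,k \right)} = -538 + 2 H$ ($r{\left(H,k \right)} = 2 \left(-269 + H\right) = -538 + 2 H$)
$w{\left(x \right)} = x + x^{2} + \frac{x}{107 + x}$ ($w{\left(x \right)} = \left(x^{2} + \frac{x}{107 + x}\right) + x = x + x^{2} + \frac{x}{107 + x}$)
$\left(227969 + r{\left(-115,292 \right)}\right) + w{\left(524 \right)} = \left(227969 + \left(-538 + 2 \left(-115\right)\right)\right) + \frac{524 \left(108 + 524^{2} + 108 \cdot 524\right)}{107 + 524} = \left(227969 - 768\right) + \frac{524 \left(108 + 274576 + 56592\right)}{631} = \left(227969 - 768\right) + 524 \cdot \frac{1}{631} \cdot 331276 = 227201 + \frac{173588624}{631} = \frac{316952455}{631}$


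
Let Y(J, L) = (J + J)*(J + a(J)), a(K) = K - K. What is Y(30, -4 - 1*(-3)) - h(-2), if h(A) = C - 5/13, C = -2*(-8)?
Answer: 23197/13 ≈ 1784.4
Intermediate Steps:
C = 16
a(K) = 0
h(A) = 203/13 (h(A) = 16 - 5/13 = 203/13)
Y(J, L) = 2*J² (Y(J, L) = (J + J)*(J + 0) = (2*J)*J = 2*J²)
Y(30, -4 - 1*(-3)) - h(-2) = 2*30² - 1*203/13 = 2*900 - 203/13 = 1800 - 203/13 = 23197/13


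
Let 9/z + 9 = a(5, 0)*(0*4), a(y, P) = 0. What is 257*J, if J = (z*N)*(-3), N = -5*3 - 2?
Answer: -13107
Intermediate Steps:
z = -1 (z = 9/(-9 + 0*(0*4)) = 9/(-9 + 0*0) = 9/(-9 + 0) = 9/(-9) = 9*(-1/9) = -1)
N = -17 (N = -15 - 2 = -17)
J = -51 (J = -1*(-17)*(-3) = 17*(-3) = -51)
257*J = 257*(-51) = -13107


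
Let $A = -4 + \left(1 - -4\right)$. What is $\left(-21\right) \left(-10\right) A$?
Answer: $210$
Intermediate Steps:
$A = 1$ ($A = -4 + \left(1 + 4\right) = -4 + 5 = 1$)
$\left(-21\right) \left(-10\right) A = \left(-21\right) \left(-10\right) 1 = 210 \cdot 1 = 210$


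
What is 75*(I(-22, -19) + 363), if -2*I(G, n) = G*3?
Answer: 29700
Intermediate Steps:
I(G, n) = -3*G/2 (I(G, n) = -G*3/2 = -3*G/2)
75*(I(-22, -19) + 363) = 75*(-3/2*(-22) + 363) = 75*(33 + 363) = 75*396 = 29700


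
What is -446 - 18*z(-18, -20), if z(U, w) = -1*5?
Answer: -356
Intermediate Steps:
z(U, w) = -5
-446 - 18*z(-18, -20) = -446 - 18*(-5) = -446 + 90 = -356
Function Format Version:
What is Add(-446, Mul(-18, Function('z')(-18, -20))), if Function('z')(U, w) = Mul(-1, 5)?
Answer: -356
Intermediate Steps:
Function('z')(U, w) = -5
Add(-446, Mul(-18, Function('z')(-18, -20))) = Add(-446, Mul(-18, -5)) = Add(-446, 90) = -356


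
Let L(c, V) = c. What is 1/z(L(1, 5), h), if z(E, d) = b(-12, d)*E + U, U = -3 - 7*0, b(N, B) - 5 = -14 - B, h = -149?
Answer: 1/137 ≈ 0.0072993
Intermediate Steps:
b(N, B) = -9 - B (b(N, B) = 5 + (-14 - B) = -9 - B)
U = -3 (U = -3 + 0 = -3)
z(E, d) = -3 + E*(-9 - d) (z(E, d) = (-9 - d)*E - 3 = E*(-9 - d) - 3 = -3 + E*(-9 - d))
1/z(L(1, 5), h) = 1/(-3 - 1*1*(9 - 149)) = 1/(-3 - 1*1*(-140)) = 1/(-3 + 140) = 1/137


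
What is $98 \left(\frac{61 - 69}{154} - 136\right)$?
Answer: $- \frac{146664}{11} \approx -13333.0$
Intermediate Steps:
$98 \left(\frac{61 - 69}{154} - 136\right) = 98 \left(\left(61 - 69\right) \frac{1}{154} - 136\right) = 98 \left(\left(-8\right) \frac{1}{154} - 136\right) = 98 \left(- \frac{4}{77} - 136\right) = 98 \left(- \frac{10476}{77}\right) = - \frac{146664}{11}$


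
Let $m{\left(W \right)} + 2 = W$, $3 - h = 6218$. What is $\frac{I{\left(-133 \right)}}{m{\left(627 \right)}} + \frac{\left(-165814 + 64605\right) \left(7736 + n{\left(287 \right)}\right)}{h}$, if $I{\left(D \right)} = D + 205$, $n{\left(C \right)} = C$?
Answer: $\frac{898230667}{6875} \approx 1.3065 \cdot 10^{5}$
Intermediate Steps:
$h = -6215$ ($h = 3 - 6218 = -6215$)
$I{\left(D \right)} = 205 + D$
$m{\left(W \right)} = -2 + W$
$\frac{I{\left(-133 \right)}}{m{\left(627 \right)}} + \frac{\left(-165814 + 64605\right) \left(7736 + n{\left(287 \right)}\right)}{h} = \frac{205 - 133}{-2 + 627} + \frac{\left(-165814 + 64605\right) \left(7736 + 287\right)}{-6215} = \frac{72}{625} + \left(-101209\right) 8023 \left(- \frac{1}{6215}\right) = 72 \cdot \frac{1}{625} - - \frac{7185839}{55} = \frac{72}{625} + \frac{7185839}{55} = \frac{898230667}{6875}$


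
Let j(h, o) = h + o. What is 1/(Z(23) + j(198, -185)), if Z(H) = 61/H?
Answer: 23/360 ≈ 0.063889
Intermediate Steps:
1/(Z(23) + j(198, -185)) = 1/(61/23 + (198 - 185)) = 1/(61*(1/23) + 13) = 1/(61/23 + 13) = 1/(360/23) = 23/360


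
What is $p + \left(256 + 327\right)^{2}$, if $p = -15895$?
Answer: $323994$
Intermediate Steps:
$p + \left(256 + 327\right)^{2} = -15895 + \left(256 + 327\right)^{2} = -15895 + 583^{2} = -15895 + 339889 = 323994$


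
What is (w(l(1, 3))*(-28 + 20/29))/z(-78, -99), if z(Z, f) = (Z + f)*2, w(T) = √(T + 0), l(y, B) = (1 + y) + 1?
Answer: 132*√3/1711 ≈ 0.13362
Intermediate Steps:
l(y, B) = 2 + y
w(T) = √T
z(Z, f) = 2*Z + 2*f
(w(l(1, 3))*(-28 + 20/29))/z(-78, -99) = (√(2 + 1)*(-28 + 20/29))/(2*(-78) + 2*(-99)) = (√3*(-28 + 20*(1/29)))/(-156 - 198) = (√3*(-28 + 20/29))/(-354) = (√3*(-792/29))*(-1/354) = -792*√3/29*(-1/354) = 132*√3/1711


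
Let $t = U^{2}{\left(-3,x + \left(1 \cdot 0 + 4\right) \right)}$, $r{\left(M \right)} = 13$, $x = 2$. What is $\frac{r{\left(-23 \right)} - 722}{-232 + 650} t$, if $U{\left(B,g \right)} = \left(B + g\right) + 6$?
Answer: $- \frac{57429}{418} \approx -137.39$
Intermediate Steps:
$U{\left(B,g \right)} = 6 + B + g$
$t = 81$ ($t = \left(6 - 3 + \left(2 + \left(1 \cdot 0 + 4\right)\right)\right)^{2} = \left(6 - 3 + \left(2 + \left(0 + 4\right)\right)\right)^{2} = \left(6 - 3 + \left(2 + 4\right)\right)^{2} = \left(6 - 3 + 6\right)^{2} = 9^{2} = 81$)
$\frac{r{\left(-23 \right)} - 722}{-232 + 650} t = \frac{13 - 722}{-232 + 650} \cdot 81 = - \frac{709}{418} \cdot 81 = \left(-709\right) \frac{1}{418} \cdot 81 = \left(- \frac{709}{418}\right) 81 = - \frac{57429}{418}$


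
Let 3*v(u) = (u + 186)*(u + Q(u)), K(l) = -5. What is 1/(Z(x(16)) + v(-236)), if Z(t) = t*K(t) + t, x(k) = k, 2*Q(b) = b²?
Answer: -1/460264 ≈ -2.1727e-6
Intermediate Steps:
Q(b) = b²/2
Z(t) = -4*t (Z(t) = t*(-5) + t = -5*t + t = -4*t)
v(u) = (186 + u)*(u + u²/2)/3 (v(u) = ((u + 186)*(u + u²/2))/3 = ((186 + u)*(u + u²/2))/3 = (186 + u)*(u + u²/2)/3)
1/(Z(x(16)) + v(-236)) = 1/(-4*16 + (⅙)*(-236)*(372 + (-236)² + 188*(-236))) = 1/(-64 + (⅙)*(-236)*(372 + 55696 - 44368)) = 1/(-64 + (⅙)*(-236)*11700) = 1/(-64 - 460200) = 1/(-460264) = -1/460264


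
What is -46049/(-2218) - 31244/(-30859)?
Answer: 1490325283/68445262 ≈ 21.774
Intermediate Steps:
-46049/(-2218) - 31244/(-30859) = -46049*(-1/2218) - 31244*(-1/30859) = 46049/2218 + 31244/30859 = 1490325283/68445262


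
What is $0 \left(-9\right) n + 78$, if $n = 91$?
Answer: $78$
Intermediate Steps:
$0 \left(-9\right) n + 78 = 0 \left(-9\right) 91 + 78 = 0 \cdot 91 + 78 = 0 + 78 = 78$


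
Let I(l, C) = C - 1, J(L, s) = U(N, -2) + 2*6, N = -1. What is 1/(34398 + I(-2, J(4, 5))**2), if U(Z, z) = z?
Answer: 1/34479 ≈ 2.9003e-5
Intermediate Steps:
J(L, s) = 10 (J(L, s) = -2 + 2*6 = -2 + 12 = 10)
I(l, C) = -1 + C
1/(34398 + I(-2, J(4, 5))**2) = 1/(34398 + (-1 + 10)**2) = 1/(34398 + 9**2) = 1/(34398 + 81) = 1/34479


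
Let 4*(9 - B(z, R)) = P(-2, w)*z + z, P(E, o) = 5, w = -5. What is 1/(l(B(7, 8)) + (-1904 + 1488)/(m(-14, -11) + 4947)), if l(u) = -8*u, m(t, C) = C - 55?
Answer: 4881/58156 ≈ 0.083929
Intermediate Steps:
m(t, C) = -55 + C
B(z, R) = 9 - 3*z/2 (B(z, R) = 9 - (5*z + z)/4 = 9 - 3*z/2)
1/(l(B(7, 8)) + (-1904 + 1488)/(m(-14, -11) + 4947)) = 1/(-8*(9 - 3/2*7) + (-1904 + 1488)/((-55 - 11) + 4947)) = 1/(-8*(9 - 21/2) - 416/(-66 + 4947)) = 1/(-8*(-3/2) - 416/4881) = 1/(12 - 416*1/4881) = 1/(12 - 416/4881) = 1/(58156/4881) = 4881/58156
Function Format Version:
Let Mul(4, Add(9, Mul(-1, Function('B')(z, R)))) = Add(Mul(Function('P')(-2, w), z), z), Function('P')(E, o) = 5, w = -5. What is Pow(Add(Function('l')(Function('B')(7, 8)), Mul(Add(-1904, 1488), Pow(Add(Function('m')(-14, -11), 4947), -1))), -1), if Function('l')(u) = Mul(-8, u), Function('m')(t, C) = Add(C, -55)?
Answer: Rational(4881, 58156) ≈ 0.083929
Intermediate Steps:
Function('m')(t, C) = Add(-55, C)
Function('B')(z, R) = Add(9, Mul(Rational(-3, 2), z)) (Function('B')(z, R) = Add(9, Mul(Rational(-1, 4), Add(Mul(5, z), z))) = Add(9, Mul(Rational(-1, 4), Mul(6, z))) = Add(9, Mul(Rational(-3, 2), z)))
Pow(Add(Function('l')(Function('B')(7, 8)), Mul(Add(-1904, 1488), Pow(Add(Function('m')(-14, -11), 4947), -1))), -1) = Pow(Add(Mul(-8, Add(9, Mul(Rational(-3, 2), 7))), Mul(Add(-1904, 1488), Pow(Add(Add(-55, -11), 4947), -1))), -1) = Pow(Add(Mul(-8, Add(9, Rational(-21, 2))), Mul(-416, Pow(Add(-66, 4947), -1))), -1) = Pow(Add(Mul(-8, Rational(-3, 2)), Mul(-416, Pow(4881, -1))), -1) = Pow(Add(12, Mul(-416, Rational(1, 4881))), -1) = Pow(Add(12, Rational(-416, 4881)), -1) = Pow(Rational(58156, 4881), -1) = Rational(4881, 58156)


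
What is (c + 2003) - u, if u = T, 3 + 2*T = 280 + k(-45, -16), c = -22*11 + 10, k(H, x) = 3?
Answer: 1631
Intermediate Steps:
c = -232 (c = -242 + 10 = -232)
T = 140 (T = -3/2 + (280 + 3)/2 = -3/2 + (½)*283 = -3/2 + 283/2 = 140)
u = 140
(c + 2003) - u = (-232 + 2003) - 1*140 = 1771 - 140 = 1631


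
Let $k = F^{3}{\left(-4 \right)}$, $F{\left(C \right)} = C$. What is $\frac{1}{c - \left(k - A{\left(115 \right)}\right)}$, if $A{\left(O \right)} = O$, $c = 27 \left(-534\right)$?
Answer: $- \frac{1}{14239} \approx -7.023 \cdot 10^{-5}$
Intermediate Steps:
$c = -14418$
$k = -64$ ($k = \left(-4\right)^{3} = -64$)
$\frac{1}{c - \left(k - A{\left(115 \right)}\right)} = \frac{1}{-14418 + \left(115 - -64\right)} = \frac{1}{-14418 + \left(115 + 64\right)} = \frac{1}{-14418 + 179} = \frac{1}{-14239} = - \frac{1}{14239}$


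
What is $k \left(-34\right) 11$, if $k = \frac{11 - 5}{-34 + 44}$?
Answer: $- \frac{1122}{5} \approx -224.4$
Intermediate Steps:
$k = \frac{3}{5}$ ($k = \frac{6}{10} = 6 \cdot \frac{1}{10} = \frac{3}{5} \approx 0.6$)
$k \left(-34\right) 11 = \frac{3}{5} \left(-34\right) 11 = \left(- \frac{102}{5}\right) 11 = - \frac{1122}{5}$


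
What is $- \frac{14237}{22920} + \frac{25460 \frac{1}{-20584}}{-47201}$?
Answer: $- \frac{1728984696101}{2783592125160} \approx -0.62113$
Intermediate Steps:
$- \frac{14237}{22920} + \frac{25460 \frac{1}{-20584}}{-47201} = \left(-14237\right) \frac{1}{22920} + 25460 \left(- \frac{1}{20584}\right) \left(- \frac{1}{47201}\right) = - \frac{14237}{22920} - - \frac{6365}{242896346} = - \frac{14237}{22920} + \frac{6365}{242896346} = - \frac{1728984696101}{2783592125160}$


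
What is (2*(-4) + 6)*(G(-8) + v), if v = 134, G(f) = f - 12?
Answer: -228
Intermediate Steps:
G(f) = -12 + f
(2*(-4) + 6)*(G(-8) + v) = (2*(-4) + 6)*((-12 - 8) + 134) = (-8 + 6)*(-20 + 134) = -2*114 = -228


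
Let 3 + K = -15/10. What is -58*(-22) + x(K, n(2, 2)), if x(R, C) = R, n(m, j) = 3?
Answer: 2543/2 ≈ 1271.5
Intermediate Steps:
K = -9/2 (K = -3 - 15/10 = -3 - 15*1/10 = -3 - 3/2 = -9/2 ≈ -4.5000)
-58*(-22) + x(K, n(2, 2)) = -58*(-22) - 9/2 = 1276 - 9/2 = 2543/2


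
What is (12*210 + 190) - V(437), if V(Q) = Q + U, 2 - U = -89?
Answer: 2182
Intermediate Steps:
U = 91 (U = 2 - 1*(-89) = 2 + 89 = 91)
V(Q) = 91 + Q (V(Q) = Q + 91 = 91 + Q)
(12*210 + 190) - V(437) = (12*210 + 190) - (91 + 437) = (2520 + 190) - 1*528 = 2710 - 528 = 2182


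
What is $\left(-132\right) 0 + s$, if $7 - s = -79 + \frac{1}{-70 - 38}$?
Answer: $\frac{9289}{108} \approx 86.009$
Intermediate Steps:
$s = \frac{9289}{108}$ ($s = 7 - \left(-79 + \frac{1}{-70 - 38}\right) = 7 - \left(-79 + \frac{1}{-108}\right) = 7 - \left(-79 - \frac{1}{108}\right) = 7 - - \frac{8533}{108} = 7 + \frac{8533}{108} = \frac{9289}{108} \approx 86.009$)
$\left(-132\right) 0 + s = \left(-132\right) 0 + \frac{9289}{108} = 0 + \frac{9289}{108} = \frac{9289}{108}$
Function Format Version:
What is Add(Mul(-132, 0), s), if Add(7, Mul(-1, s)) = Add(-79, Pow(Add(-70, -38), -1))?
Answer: Rational(9289, 108) ≈ 86.009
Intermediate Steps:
s = Rational(9289, 108) (s = Add(7, Mul(-1, Add(-79, Pow(Add(-70, -38), -1)))) = Add(7, Mul(-1, Add(-79, Pow(-108, -1)))) = Add(7, Mul(-1, Add(-79, Rational(-1, 108)))) = Add(7, Mul(-1, Rational(-8533, 108))) = Add(7, Rational(8533, 108)) = Rational(9289, 108) ≈ 86.009)
Add(Mul(-132, 0), s) = Add(Mul(-132, 0), Rational(9289, 108)) = Add(0, Rational(9289, 108)) = Rational(9289, 108)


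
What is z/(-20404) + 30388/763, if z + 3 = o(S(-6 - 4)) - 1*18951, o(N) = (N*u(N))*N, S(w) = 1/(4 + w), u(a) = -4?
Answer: 5710488649/140114268 ≈ 40.756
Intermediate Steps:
o(N) = -4*N² (o(N) = (N*(-4))*N = (-4*N)*N = -4*N²)
z = -170587/9 (z = -3 + (-4/(4 + (-6 - 4))² - 1*18951) = -3 + (-4/(4 - 10)² - 18951) = -3 + (-4*(1/(-6))² - 18951) = -3 + (-4*(-⅙)² - 18951) = -3 + (-4*1/36 - 18951) = -3 + (-⅑ - 18951) = -3 - 170560/9 = -170587/9 ≈ -18954.)
z/(-20404) + 30388/763 = -170587/9/(-20404) + 30388/763 = -170587/9*(-1/20404) + 30388*(1/763) = 170587/183636 + 30388/763 = 5710488649/140114268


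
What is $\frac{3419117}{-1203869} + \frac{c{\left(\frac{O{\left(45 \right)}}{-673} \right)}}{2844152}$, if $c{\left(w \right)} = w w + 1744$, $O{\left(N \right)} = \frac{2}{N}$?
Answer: $- \frac{2229298141739736494581}{785104015707100336950} \approx -2.8395$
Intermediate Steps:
$c{\left(w \right)} = 1744 + w^{2}$ ($c{\left(w \right)} = w^{2} + 1744 = 1744 + w^{2}$)
$\frac{3419117}{-1203869} + \frac{c{\left(\frac{O{\left(45 \right)}}{-673} \right)}}{2844152} = \frac{3419117}{-1203869} + \frac{1744 + \left(\frac{2 \cdot \frac{1}{45}}{-673}\right)^{2}}{2844152} = 3419117 \left(- \frac{1}{1203869}\right) + \left(1744 + \left(2 \cdot \frac{1}{45} \left(- \frac{1}{673}\right)\right)^{2}\right) \frac{1}{2844152} = - \frac{3419117}{1203869} + \left(1744 + \left(\frac{2}{45} \left(- \frac{1}{673}\right)\right)^{2}\right) \frac{1}{2844152} = - \frac{3419117}{1203869} + \left(1744 + \left(- \frac{2}{30285}\right)^{2}\right) \frac{1}{2844152} = - \frac{3419117}{1203869} + \left(1744 + \frac{4}{917181225}\right) \frac{1}{2844152} = - \frac{3419117}{1203869} + \frac{1599564056404}{917181225} \cdot \frac{1}{2844152} = - \frac{3419117}{1203869} + \frac{399891014101}{652150703861550} = - \frac{2229298141739736494581}{785104015707100336950}$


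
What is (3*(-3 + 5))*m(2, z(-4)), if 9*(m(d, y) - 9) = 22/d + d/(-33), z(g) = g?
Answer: 6068/99 ≈ 61.293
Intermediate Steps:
m(d, y) = 9 - d/297 + 22/(9*d) (m(d, y) = 9 + (22/d + d/(-33))/9 = 9 + (22/d + d*(-1/33))/9 = 9 + (22/d - d/33)/9 = 9 + (-d/297 + 22/(9*d)) = 9 - d/297 + 22/(9*d))
(3*(-3 + 5))*m(2, z(-4)) = (3*(-3 + 5))*((1/297)*(726 - 1*2*(-2673 + 2))/2) = (3*2)*((1/297)*(1/2)*(726 - 1*2*(-2671))) = 6*((1/297)*(1/2)*(726 + 5342)) = 6*((1/297)*(1/2)*6068) = 6*(3034/297) = 6068/99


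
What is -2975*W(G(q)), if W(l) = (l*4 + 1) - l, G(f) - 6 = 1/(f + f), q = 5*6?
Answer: -226695/4 ≈ -56674.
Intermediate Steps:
q = 30
G(f) = 6 + 1/(2*f) (G(f) = 6 + 1/(f + f) = 6 + 1/(2*f))
W(l) = 1 + 3*l (W(l) = (4*l + 1) - l = (1 + 4*l) - l = 1 + 3*l)
-2975*W(G(q)) = -2975*(1 + 3*(6 + (½)/30)) = -2975*(1 + 3*(6 + (½)*(1/30))) = -2975*(1 + 3*(6 + 1/60)) = -2975*(1 + 3*(361/60)) = -2975*(1 + 361/20) = -2975*381/20 = -226695/4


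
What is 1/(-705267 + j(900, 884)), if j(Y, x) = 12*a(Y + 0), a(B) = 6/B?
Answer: -25/17631673 ≈ -1.4179e-6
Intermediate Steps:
j(Y, x) = 72/Y (j(Y, x) = 12*(6/(Y + 0)) = 12*(6/Y) = 72/Y)
1/(-705267 + j(900, 884)) = 1/(-705267 + 72/900) = 1/(-705267 + 72*(1/900)) = 1/(-705267 + 2/25) = 1/(-17631673/25) = -25/17631673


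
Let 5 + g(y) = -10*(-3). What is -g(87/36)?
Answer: -25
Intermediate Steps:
g(y) = 25 (g(y) = -5 - 10*(-3) = -5 + 30 = 25)
-g(87/36) = -1*25 = -25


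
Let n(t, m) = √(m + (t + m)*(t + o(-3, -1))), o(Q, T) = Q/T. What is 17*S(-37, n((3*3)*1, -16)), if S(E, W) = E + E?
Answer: -1258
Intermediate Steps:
n(t, m) = √(m + (3 + t)*(m + t)) (n(t, m) = √(m + (t + m)*(t - 3/(-1))) = √(m + (m + t)*(t - 3*(-1))) = √(m + (m + t)*(t + 3)) = √(m + (m + t)*(3 + t)) = √(m + (3 + t)*(m + t)))
S(E, W) = 2*E
17*S(-37, n((3*3)*1, -16)) = 17*(2*(-37)) = 17*(-74) = -1258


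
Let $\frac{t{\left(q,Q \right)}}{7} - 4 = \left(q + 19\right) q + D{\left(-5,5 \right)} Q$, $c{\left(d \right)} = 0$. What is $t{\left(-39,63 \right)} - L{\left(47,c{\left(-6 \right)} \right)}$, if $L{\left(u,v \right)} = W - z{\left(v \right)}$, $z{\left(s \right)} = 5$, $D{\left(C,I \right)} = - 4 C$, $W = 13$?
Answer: $14300$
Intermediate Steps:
$L{\left(u,v \right)} = 8$ ($L{\left(u,v \right)} = 13 - 5 = 8$)
$t{\left(q,Q \right)} = 28 + 140 Q + 7 q \left(19 + q\right)$ ($t{\left(q,Q \right)} = 28 + 7 \left(\left(q + 19\right) q + \left(-4\right) \left(-5\right) Q\right) = 28 + 7 \left(\left(19 + q\right) q + 20 Q\right) = 28 + 7 \left(q \left(19 + q\right) + 20 Q\right) = 28 + 7 \left(20 Q + q \left(19 + q\right)\right) = 28 + \left(140 Q + 7 q \left(19 + q\right)\right) = 28 + 140 Q + 7 q \left(19 + q\right)$)
$t{\left(-39,63 \right)} - L{\left(47,c{\left(-6 \right)} \right)} = \left(28 + 7 \left(-39\right)^{2} + 133 \left(-39\right) + 140 \cdot 63\right) - 8 = \left(28 + 7 \cdot 1521 - 5187 + 8820\right) - 8 = \left(28 + 10647 - 5187 + 8820\right) - 8 = 14308 - 8 = 14300$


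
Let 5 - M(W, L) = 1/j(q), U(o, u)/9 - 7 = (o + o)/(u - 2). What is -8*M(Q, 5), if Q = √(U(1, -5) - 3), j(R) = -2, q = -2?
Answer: -44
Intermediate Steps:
U(o, u) = 63 + 18*o/(-2 + u) (U(o, u) = 63 + 9*((o + o)/(u - 2)) = 63 + 9*((2*o)/(-2 + u)) = 63 + 9*(2*o/(-2 + u)) = 63 + 18*o/(-2 + u))
Q = √2814/7 (Q = √(9*(-14 + 2*1 + 7*(-5))/(-2 - 5) - 3) = √(9*(-14 + 2 - 35)/(-7) - 3) = √(9*(-⅐)*(-47) - 3) = √(423/7 - 3) = √(402/7) = √2814/7 ≈ 7.5782)
M(W, L) = 11/2 (M(W, L) = 5 - 1/(-2) = 5 - 1*(-½) = 5 + ½ = 11/2)
-8*M(Q, 5) = -8*11/2 = -44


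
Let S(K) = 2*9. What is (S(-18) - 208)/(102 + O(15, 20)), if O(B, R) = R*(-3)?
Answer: -95/21 ≈ -4.5238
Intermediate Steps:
S(K) = 18
O(B, R) = -3*R
(S(-18) - 208)/(102 + O(15, 20)) = (18 - 208)/(102 - 3*20) = -190/(102 - 60) = -190/42 = -190*1/42 = -95/21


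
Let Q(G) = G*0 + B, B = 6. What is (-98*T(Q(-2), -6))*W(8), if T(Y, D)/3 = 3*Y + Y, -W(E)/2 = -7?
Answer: -98784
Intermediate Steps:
W(E) = 14 (W(E) = -2*(-7) = 14)
Q(G) = 6 (Q(G) = G*0 + 6 = 0 + 6 = 6)
T(Y, D) = 12*Y (T(Y, D) = 3*(3*Y + Y) = 3*(4*Y) = 12*Y)
(-98*T(Q(-2), -6))*W(8) = -1176*6*14 = -98*72*14 = -7056*14 = -98784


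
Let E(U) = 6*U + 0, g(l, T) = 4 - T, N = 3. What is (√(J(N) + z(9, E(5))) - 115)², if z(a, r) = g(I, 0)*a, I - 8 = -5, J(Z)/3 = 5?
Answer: (115 - √51)² ≈ 11633.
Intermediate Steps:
J(Z) = 15 (J(Z) = 3*5 = 15)
I = 3 (I = 8 - 5 = 3)
E(U) = 6*U
z(a, r) = 4*a (z(a, r) = (4 - 1*0)*a = (4 + 0)*a = 4*a)
(√(J(N) + z(9, E(5))) - 115)² = (√(15 + 4*9) - 115)² = (√(15 + 36) - 115)² = (√51 - 115)² = (-115 + √51)²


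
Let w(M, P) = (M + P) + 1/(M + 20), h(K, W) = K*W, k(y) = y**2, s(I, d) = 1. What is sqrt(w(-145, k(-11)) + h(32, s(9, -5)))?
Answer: 3*sqrt(555)/25 ≈ 2.8270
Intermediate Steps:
w(M, P) = M + P + 1/(20 + M) (w(M, P) = (M + P) + 1/(20 + M) = M + P + 1/(20 + M))
sqrt(w(-145, k(-11)) + h(32, s(9, -5))) = sqrt((1 + (-145)**2 + 20*(-145) + 20*(-11)**2 - 145*(-11)**2)/(20 - 145) + 32*1) = sqrt((1 + 21025 - 2900 + 20*121 - 145*121)/(-125) + 32) = sqrt(-(1 + 21025 - 2900 + 2420 - 17545)/125 + 32) = sqrt(-1/125*3001 + 32) = sqrt(-3001/125 + 32) = sqrt(999/125) = 3*sqrt(555)/25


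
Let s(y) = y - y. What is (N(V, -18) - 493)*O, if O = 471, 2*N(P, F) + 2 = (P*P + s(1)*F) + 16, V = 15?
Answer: -351837/2 ≈ -1.7592e+5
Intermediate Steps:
s(y) = 0
N(P, F) = 7 + P²/2 (N(P, F) = -1 + ((P*P + 0*F) + 16)/2 = -1 + ((P² + 0) + 16)/2 = -1 + (P² + 16)/2 = -1 + (16 + P²)/2 = -1 + (8 + P²/2) = 7 + P²/2)
(N(V, -18) - 493)*O = ((7 + (½)*15²) - 493)*471 = ((7 + (½)*225) - 493)*471 = ((7 + 225/2) - 493)*471 = (239/2 - 493)*471 = -747/2*471 = -351837/2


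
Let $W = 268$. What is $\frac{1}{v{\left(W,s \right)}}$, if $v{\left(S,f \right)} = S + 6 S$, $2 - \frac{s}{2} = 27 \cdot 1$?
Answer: $\frac{1}{1876} \approx 0.00053305$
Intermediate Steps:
$s = -50$ ($s = 4 - 2 \cdot 27 \cdot 1 = 4 - 54 = -50$)
$v{\left(S,f \right)} = 7 S$
$\frac{1}{v{\left(W,s \right)}} = \frac{1}{7 \cdot 268} = \frac{1}{1876}$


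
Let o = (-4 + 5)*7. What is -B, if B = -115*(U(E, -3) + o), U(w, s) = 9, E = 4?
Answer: 1840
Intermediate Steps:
o = 7 (o = 1*7 = 7)
B = -1840 (B = -115*(9 + 7) = -115*16 = -1840)
-B = -1*(-1840) = 1840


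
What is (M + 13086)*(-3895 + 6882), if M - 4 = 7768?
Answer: 62302846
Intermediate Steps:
M = 7772 (M = 4 + 7768 = 7772)
(M + 13086)*(-3895 + 6882) = (7772 + 13086)*(-3895 + 6882) = 20858*2987 = 62302846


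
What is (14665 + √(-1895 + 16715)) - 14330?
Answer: 335 + 2*√3705 ≈ 456.74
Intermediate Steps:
(14665 + √(-1895 + 16715)) - 14330 = (14665 + √14820) - 14330 = (14665 + 2*√3705) - 14330 = 335 + 2*√3705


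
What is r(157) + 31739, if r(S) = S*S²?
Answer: 3901632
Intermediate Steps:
r(S) = S³
r(157) + 31739 = 157³ + 31739 = 3869893 + 31739 = 3901632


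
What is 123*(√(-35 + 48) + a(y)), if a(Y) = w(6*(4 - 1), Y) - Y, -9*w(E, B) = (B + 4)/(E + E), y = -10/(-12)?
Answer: -67609/648 + 123*√13 ≈ 339.15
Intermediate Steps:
y = ⅚ (y = -10*(-1/12) = ⅚ ≈ 0.83333)
w(E, B) = -(4 + B)/(18*E) (w(E, B) = -(B + 4)/(9*(E + E)) = -(4 + B)/(9*(2*E)) = -(4 + B)*1/(2*E)/9 = -(4 + B)/(18*E))
a(Y) = -1/81 - 325*Y/324 (a(Y) = (-4 - Y)/(18*((6*(4 - 1)))) - Y = (-4 - Y)/(18*((6*3))) - Y = (1/18)*(-4 - Y)/18 - Y = (1/18)*(1/18)*(-4 - Y) - Y = (-1/81 - Y/324) - Y = -1/81 - 325*Y/324)
123*(√(-35 + 48) + a(y)) = 123*(√(-35 + 48) + (-1/81 - 325/324*⅚)) = 123*(√13 + (-1/81 - 1625/1944)) = 123*(√13 - 1649/1944) = 123*(-1649/1944 + √13) = -67609/648 + 123*√13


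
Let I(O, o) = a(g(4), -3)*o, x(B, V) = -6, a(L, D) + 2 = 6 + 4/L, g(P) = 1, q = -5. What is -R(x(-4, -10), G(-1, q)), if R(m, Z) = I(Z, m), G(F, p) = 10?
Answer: 48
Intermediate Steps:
a(L, D) = 4 + 4/L (a(L, D) = -2 + (6 + 4/L) = 4 + 4/L)
I(O, o) = 8*o (I(O, o) = (4 + 4/1)*o = (4 + 4*1)*o = (4 + 4)*o = 8*o)
R(m, Z) = 8*m
-R(x(-4, -10), G(-1, q)) = -8*(-6) = -1*(-48) = 48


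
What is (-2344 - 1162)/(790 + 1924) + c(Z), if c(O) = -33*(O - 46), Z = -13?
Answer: 2640326/1357 ≈ 1945.7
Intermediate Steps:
c(O) = 1518 - 33*O (c(O) = -33*(-46 + O) = 1518 - 33*O)
(-2344 - 1162)/(790 + 1924) + c(Z) = (-2344 - 1162)/(790 + 1924) + (1518 - 33*(-13)) = -3506/2714 + (1518 + 429) = -3506*1/2714 + 1947 = -1753/1357 + 1947 = 2640326/1357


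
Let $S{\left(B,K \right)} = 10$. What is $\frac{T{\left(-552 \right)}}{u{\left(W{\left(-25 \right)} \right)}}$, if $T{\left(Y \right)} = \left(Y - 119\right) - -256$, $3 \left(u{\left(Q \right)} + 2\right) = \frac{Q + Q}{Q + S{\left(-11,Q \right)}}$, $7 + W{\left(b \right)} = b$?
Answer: $\frac{13695}{34} \approx 402.79$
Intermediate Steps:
$W{\left(b \right)} = -7 + b$
$u{\left(Q \right)} = -2 + \frac{2 Q}{3 \left(10 + Q\right)}$ ($u{\left(Q \right)} = -2 + \frac{\left(Q + Q\right) \frac{1}{Q + 10}}{3} = -2 + \frac{2 Q \frac{1}{10 + Q}}{3} = -2 + \frac{2 Q}{3 \left(10 + Q\right)}$)
$T{\left(Y \right)} = 137 + Y$ ($T{\left(Y \right)} = \left(Y - 119\right) + 256 = \left(-119 + Y\right) + 256 = 137 + Y$)
$\frac{T{\left(-552 \right)}}{u{\left(W{\left(-25 \right)} \right)}} = \frac{137 - 552}{\frac{4}{3} \frac{1}{10 - 32} \left(-15 - \left(-7 - 25\right)\right)} = - \frac{415}{\frac{4}{3} \frac{1}{10 - 32} \left(-15 - -32\right)} = - \frac{415}{\frac{4}{3} \frac{1}{-22} \left(-15 + 32\right)} = - \frac{415}{\frac{4}{3} \left(- \frac{1}{22}\right) 17} = - \frac{415}{- \frac{34}{33}} = \left(-415\right) \left(- \frac{33}{34}\right) = \frac{13695}{34}$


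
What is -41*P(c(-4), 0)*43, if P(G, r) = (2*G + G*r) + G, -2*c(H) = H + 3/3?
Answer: -15867/2 ≈ -7933.5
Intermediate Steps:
c(H) = -½ - H/2 (c(H) = -(H + 3/3)/2 = -(H + (⅓)*3)/2 = -(H + 1)/2 = -(1 + H)/2 = -½ - H/2)
P(G, r) = 3*G + G*r
-41*P(c(-4), 0)*43 = -41*(-½ - ½*(-4))*(3 + 0)*43 = -41*(-½ + 2)*3*43 = -123*3/2*43 = -41*9/2*43 = -369/2*43 = -15867/2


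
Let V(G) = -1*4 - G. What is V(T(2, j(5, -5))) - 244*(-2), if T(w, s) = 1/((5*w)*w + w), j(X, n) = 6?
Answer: 10647/22 ≈ 483.95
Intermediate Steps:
T(w, s) = 1/(w + 5*w**2) (T(w, s) = 1/(5*w**2 + w) = 1/(w + 5*w**2))
V(G) = -4 - G
V(T(2, j(5, -5))) - 244*(-2) = (-4 - 1/(2*(1 + 5*2))) - 244*(-2) = (-4 - 1/(2*(1 + 10))) + 488 = (-4 - 1/(2*11)) + 488 = (-4 - 1*1/22) + 488 = (-4 - 1/22) + 488 = -89/22 + 488 = 10647/22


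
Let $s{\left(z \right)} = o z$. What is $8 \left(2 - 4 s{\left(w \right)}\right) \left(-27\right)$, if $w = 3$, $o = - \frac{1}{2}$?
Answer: $-1728$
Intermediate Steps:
$o = - \frac{1}{2}$ ($o = \left(-1\right) \frac{1}{2} = - \frac{1}{2} \approx -0.5$)
$s{\left(z \right)} = - \frac{z}{2}$
$8 \left(2 - 4 s{\left(w \right)}\right) \left(-27\right) = 8 \left(2 - 4 \left(\left(- \frac{1}{2}\right) 3\right)\right) \left(-27\right) = 8 \left(2 - -6\right) \left(-27\right) = 8 \left(2 + 6\right) \left(-27\right) = 8 \cdot 8 \left(-27\right) = 64 \left(-27\right) = -1728$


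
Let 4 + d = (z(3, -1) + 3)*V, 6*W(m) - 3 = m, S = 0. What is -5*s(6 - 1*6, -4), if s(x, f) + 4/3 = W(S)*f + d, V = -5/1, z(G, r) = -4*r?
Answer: 635/3 ≈ 211.67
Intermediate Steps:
V = -5 (V = -5*1 = -5)
W(m) = 1/2 + m/6
d = -39 (d = -4 + (-4*(-1) + 3)*(-5) = -4 + (4 + 3)*(-5) = -4 + 7*(-5) = -4 - 35 = -39)
s(x, f) = -121/3 + f/2 (s(x, f) = -4/3 + ((1/2 + (1/6)*0)*f - 39) = -4/3 + ((1/2 + 0)*f - 39) = -4/3 + (f/2 - 39) = -4/3 + (-39 + f/2) = -121/3 + f/2)
-5*s(6 - 1*6, -4) = -5*(-121/3 + (1/2)*(-4)) = -5*(-121/3 - 2) = -5*(-127/3) = 635/3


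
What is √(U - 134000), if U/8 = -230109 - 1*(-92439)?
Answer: 4*I*√77210 ≈ 1111.5*I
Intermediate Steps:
U = -1101360 (U = 8*(-230109 - 1*(-92439)) = 8*(-230109 + 92439) = 8*(-137670) = -1101360)
√(U - 134000) = √(-1101360 - 134000) = √(-1235360) = 4*I*√77210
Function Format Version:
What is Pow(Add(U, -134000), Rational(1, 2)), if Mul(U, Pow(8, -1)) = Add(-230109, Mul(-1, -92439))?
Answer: Mul(4, I, Pow(77210, Rational(1, 2))) ≈ Mul(1111.5, I)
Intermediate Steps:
U = -1101360 (U = Mul(8, Add(-230109, Mul(-1, -92439))) = Mul(8, Add(-230109, 92439)) = Mul(8, -137670) = -1101360)
Pow(Add(U, -134000), Rational(1, 2)) = Pow(Add(-1101360, -134000), Rational(1, 2)) = Pow(-1235360, Rational(1, 2)) = Mul(4, I, Pow(77210, Rational(1, 2)))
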